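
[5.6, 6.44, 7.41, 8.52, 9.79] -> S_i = 5.60*1.15^i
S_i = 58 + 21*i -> [58, 79, 100, 121, 142]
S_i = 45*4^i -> [45, 180, 720, 2880, 11520]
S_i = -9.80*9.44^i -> [-9.8, -92.51, -873.31, -8244.08, -77824.09]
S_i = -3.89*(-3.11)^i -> [-3.89, 12.1, -37.62, 117.01, -363.91]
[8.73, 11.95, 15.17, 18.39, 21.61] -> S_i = 8.73 + 3.22*i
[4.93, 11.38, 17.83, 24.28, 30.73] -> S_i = 4.93 + 6.45*i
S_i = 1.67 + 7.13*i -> [1.67, 8.8, 15.93, 23.06, 30.19]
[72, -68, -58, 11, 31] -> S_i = Random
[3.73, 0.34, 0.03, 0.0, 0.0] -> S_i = 3.73*0.09^i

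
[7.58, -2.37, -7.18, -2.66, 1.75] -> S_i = Random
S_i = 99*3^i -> [99, 297, 891, 2673, 8019]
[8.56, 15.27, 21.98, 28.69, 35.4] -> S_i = 8.56 + 6.71*i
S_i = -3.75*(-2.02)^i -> [-3.75, 7.58, -15.3, 30.91, -62.44]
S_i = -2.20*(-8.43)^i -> [-2.2, 18.55, -156.34, 1317.97, -11110.48]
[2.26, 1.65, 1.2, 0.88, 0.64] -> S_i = 2.26*0.73^i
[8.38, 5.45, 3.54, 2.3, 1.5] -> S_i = 8.38*0.65^i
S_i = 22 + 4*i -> [22, 26, 30, 34, 38]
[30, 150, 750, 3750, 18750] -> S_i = 30*5^i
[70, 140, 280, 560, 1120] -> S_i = 70*2^i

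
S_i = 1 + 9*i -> [1, 10, 19, 28, 37]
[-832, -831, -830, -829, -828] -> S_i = -832 + 1*i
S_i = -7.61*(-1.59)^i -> [-7.61, 12.1, -19.24, 30.59, -48.64]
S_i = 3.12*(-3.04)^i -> [3.12, -9.48, 28.83, -87.65, 266.47]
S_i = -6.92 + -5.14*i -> [-6.92, -12.06, -17.2, -22.34, -27.48]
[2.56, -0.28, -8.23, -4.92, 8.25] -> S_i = Random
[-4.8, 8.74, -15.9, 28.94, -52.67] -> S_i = -4.80*(-1.82)^i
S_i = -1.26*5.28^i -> [-1.26, -6.65, -35.13, -185.47, -979.28]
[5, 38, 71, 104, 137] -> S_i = 5 + 33*i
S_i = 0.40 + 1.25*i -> [0.4, 1.65, 2.9, 4.15, 5.4]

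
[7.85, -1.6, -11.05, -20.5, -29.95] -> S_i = 7.85 + -9.45*i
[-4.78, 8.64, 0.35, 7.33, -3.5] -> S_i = Random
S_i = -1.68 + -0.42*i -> [-1.68, -2.1, -2.52, -2.94, -3.36]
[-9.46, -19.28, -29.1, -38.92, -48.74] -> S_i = -9.46 + -9.82*i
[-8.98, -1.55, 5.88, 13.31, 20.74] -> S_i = -8.98 + 7.43*i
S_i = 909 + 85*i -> [909, 994, 1079, 1164, 1249]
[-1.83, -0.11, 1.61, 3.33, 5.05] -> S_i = -1.83 + 1.72*i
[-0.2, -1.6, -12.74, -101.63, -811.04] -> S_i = -0.20*7.98^i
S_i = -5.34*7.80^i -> [-5.34, -41.65, -324.89, -2534.11, -19766.04]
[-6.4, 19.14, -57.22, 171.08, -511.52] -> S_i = -6.40*(-2.99)^i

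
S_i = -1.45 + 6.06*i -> [-1.45, 4.61, 10.67, 16.73, 22.79]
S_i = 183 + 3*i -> [183, 186, 189, 192, 195]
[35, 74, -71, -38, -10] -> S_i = Random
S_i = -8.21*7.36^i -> [-8.21, -60.43, -444.73, -3273.23, -24090.98]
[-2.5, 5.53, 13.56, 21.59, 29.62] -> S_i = -2.50 + 8.03*i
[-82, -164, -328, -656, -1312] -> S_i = -82*2^i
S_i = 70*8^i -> [70, 560, 4480, 35840, 286720]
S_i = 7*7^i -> [7, 49, 343, 2401, 16807]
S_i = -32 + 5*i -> [-32, -27, -22, -17, -12]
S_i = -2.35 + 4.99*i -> [-2.35, 2.64, 7.63, 12.62, 17.61]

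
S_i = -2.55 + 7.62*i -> [-2.55, 5.07, 12.69, 20.31, 27.93]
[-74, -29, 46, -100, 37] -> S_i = Random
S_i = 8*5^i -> [8, 40, 200, 1000, 5000]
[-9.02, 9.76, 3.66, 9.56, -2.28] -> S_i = Random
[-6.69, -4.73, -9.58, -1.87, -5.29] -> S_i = Random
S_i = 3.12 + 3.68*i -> [3.12, 6.8, 10.48, 14.16, 17.84]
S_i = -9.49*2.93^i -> [-9.49, -27.81, -81.47, -238.71, -699.42]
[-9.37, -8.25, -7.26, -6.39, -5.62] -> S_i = -9.37*0.88^i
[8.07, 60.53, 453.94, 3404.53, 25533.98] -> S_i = 8.07*7.50^i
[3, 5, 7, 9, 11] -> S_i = 3 + 2*i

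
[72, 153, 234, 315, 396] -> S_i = 72 + 81*i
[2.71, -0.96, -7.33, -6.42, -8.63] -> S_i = Random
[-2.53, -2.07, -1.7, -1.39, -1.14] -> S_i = -2.53*0.82^i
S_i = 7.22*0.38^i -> [7.22, 2.74, 1.04, 0.4, 0.15]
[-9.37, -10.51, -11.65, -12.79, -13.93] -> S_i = -9.37 + -1.14*i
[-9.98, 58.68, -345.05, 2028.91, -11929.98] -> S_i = -9.98*(-5.88)^i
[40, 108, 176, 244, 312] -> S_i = 40 + 68*i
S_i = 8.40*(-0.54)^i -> [8.4, -4.54, 2.45, -1.32, 0.71]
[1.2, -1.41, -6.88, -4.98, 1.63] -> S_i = Random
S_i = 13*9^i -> [13, 117, 1053, 9477, 85293]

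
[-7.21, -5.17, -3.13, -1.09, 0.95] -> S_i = -7.21 + 2.04*i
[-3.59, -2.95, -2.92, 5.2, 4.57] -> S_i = Random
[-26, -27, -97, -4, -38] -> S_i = Random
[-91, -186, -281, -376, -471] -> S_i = -91 + -95*i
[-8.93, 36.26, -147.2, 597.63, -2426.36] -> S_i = -8.93*(-4.06)^i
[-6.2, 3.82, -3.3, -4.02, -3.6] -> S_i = Random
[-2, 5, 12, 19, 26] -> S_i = -2 + 7*i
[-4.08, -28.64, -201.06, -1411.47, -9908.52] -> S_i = -4.08*7.02^i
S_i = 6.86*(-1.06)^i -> [6.86, -7.27, 7.71, -8.17, 8.66]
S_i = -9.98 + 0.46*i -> [-9.98, -9.52, -9.06, -8.6, -8.14]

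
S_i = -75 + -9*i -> [-75, -84, -93, -102, -111]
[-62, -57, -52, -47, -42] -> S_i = -62 + 5*i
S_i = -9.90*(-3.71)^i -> [-9.9, 36.73, -136.26, 505.54, -1875.56]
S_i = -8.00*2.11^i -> [-8.0, -16.88, -35.62, -75.15, -158.57]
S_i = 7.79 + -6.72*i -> [7.79, 1.07, -5.65, -12.37, -19.09]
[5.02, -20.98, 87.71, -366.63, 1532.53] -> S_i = 5.02*(-4.18)^i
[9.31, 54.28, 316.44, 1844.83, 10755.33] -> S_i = 9.31*5.83^i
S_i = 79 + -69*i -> [79, 10, -59, -128, -197]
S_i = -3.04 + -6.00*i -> [-3.04, -9.04, -15.04, -21.04, -27.04]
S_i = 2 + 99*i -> [2, 101, 200, 299, 398]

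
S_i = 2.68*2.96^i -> [2.68, 7.93, 23.48, 69.5, 205.73]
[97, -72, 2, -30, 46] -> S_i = Random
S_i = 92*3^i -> [92, 276, 828, 2484, 7452]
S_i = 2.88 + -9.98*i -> [2.88, -7.1, -17.08, -27.06, -37.04]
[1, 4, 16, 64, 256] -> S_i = 1*4^i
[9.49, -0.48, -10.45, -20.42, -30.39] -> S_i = 9.49 + -9.97*i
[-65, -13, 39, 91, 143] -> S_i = -65 + 52*i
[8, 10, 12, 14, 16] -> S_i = 8 + 2*i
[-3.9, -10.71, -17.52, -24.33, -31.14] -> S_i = -3.90 + -6.81*i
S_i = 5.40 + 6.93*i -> [5.4, 12.33, 19.26, 26.19, 33.12]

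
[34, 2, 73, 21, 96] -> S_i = Random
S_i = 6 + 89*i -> [6, 95, 184, 273, 362]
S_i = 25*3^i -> [25, 75, 225, 675, 2025]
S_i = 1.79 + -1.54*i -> [1.79, 0.25, -1.29, -2.83, -4.37]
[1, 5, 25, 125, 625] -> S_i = 1*5^i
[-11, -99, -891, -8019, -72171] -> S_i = -11*9^i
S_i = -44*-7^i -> [-44, 308, -2156, 15092, -105644]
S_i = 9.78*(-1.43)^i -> [9.78, -13.99, 20.0, -28.6, 40.9]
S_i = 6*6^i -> [6, 36, 216, 1296, 7776]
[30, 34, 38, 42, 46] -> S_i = 30 + 4*i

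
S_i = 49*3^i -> [49, 147, 441, 1323, 3969]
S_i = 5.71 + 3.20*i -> [5.71, 8.91, 12.11, 15.31, 18.51]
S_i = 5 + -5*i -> [5, 0, -5, -10, -15]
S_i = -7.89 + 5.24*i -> [-7.89, -2.65, 2.59, 7.83, 13.07]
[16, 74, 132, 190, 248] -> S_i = 16 + 58*i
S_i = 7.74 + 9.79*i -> [7.74, 17.53, 27.32, 37.11, 46.9]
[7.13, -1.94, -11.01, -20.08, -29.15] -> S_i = 7.13 + -9.07*i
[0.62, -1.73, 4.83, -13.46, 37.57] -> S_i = 0.62*(-2.79)^i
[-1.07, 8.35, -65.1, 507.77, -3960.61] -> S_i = -1.07*(-7.80)^i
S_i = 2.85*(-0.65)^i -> [2.85, -1.85, 1.2, -0.78, 0.51]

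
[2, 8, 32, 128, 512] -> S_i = 2*4^i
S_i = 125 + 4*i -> [125, 129, 133, 137, 141]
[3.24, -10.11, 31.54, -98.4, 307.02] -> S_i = 3.24*(-3.12)^i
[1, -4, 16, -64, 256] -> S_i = 1*-4^i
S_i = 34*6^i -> [34, 204, 1224, 7344, 44064]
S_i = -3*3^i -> [-3, -9, -27, -81, -243]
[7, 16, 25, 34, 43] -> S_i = 7 + 9*i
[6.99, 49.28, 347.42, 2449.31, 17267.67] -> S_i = 6.99*7.05^i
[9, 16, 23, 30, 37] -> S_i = 9 + 7*i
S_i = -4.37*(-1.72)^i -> [-4.37, 7.52, -12.93, 22.24, -38.25]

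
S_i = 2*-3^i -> [2, -6, 18, -54, 162]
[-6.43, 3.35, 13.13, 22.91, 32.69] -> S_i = -6.43 + 9.78*i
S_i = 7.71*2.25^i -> [7.71, 17.35, 39.03, 87.82, 197.6]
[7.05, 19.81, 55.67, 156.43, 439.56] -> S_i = 7.05*2.81^i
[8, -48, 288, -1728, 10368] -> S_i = 8*-6^i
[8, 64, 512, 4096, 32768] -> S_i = 8*8^i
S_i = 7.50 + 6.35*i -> [7.5, 13.85, 20.2, 26.55, 32.9]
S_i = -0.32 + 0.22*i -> [-0.32, -0.1, 0.12, 0.34, 0.56]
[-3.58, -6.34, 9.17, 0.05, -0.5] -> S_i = Random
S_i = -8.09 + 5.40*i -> [-8.09, -2.69, 2.71, 8.11, 13.51]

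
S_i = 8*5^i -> [8, 40, 200, 1000, 5000]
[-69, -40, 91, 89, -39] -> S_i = Random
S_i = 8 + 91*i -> [8, 99, 190, 281, 372]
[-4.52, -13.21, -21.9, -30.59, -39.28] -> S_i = -4.52 + -8.69*i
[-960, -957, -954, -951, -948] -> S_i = -960 + 3*i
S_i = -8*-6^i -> [-8, 48, -288, 1728, -10368]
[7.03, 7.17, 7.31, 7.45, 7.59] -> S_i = 7.03 + 0.14*i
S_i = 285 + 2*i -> [285, 287, 289, 291, 293]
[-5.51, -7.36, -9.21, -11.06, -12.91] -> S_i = -5.51 + -1.85*i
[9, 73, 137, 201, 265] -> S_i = 9 + 64*i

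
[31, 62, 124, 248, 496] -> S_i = 31*2^i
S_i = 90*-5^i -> [90, -450, 2250, -11250, 56250]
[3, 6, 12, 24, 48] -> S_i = 3*2^i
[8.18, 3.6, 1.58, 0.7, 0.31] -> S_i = 8.18*0.44^i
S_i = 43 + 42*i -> [43, 85, 127, 169, 211]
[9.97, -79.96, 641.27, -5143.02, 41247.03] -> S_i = 9.97*(-8.02)^i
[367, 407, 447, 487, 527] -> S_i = 367 + 40*i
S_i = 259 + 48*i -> [259, 307, 355, 403, 451]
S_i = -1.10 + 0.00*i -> [-1.1, -1.1, -1.1, -1.1, -1.1]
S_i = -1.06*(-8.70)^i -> [-1.06, 9.22, -80.23, 698.01, -6072.71]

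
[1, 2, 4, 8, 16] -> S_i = 1*2^i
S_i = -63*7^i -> [-63, -441, -3087, -21609, -151263]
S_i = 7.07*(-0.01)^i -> [7.07, -0.07, 0.0, -0.0, 0.0]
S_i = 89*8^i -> [89, 712, 5696, 45568, 364544]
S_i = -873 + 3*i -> [-873, -870, -867, -864, -861]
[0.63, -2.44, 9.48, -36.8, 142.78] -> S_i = 0.63*(-3.88)^i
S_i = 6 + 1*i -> [6, 7, 8, 9, 10]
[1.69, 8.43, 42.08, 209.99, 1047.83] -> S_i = 1.69*4.99^i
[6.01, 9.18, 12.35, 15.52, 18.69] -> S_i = 6.01 + 3.17*i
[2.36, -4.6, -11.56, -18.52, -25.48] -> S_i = 2.36 + -6.96*i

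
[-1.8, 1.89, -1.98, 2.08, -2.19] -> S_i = -1.80*(-1.05)^i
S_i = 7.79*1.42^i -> [7.79, 11.06, 15.71, 22.31, 31.67]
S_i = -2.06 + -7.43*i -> [-2.06, -9.49, -16.92, -24.35, -31.78]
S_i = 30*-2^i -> [30, -60, 120, -240, 480]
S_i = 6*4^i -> [6, 24, 96, 384, 1536]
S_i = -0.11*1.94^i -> [-0.11, -0.21, -0.41, -0.8, -1.56]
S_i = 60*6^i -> [60, 360, 2160, 12960, 77760]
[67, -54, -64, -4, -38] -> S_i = Random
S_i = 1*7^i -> [1, 7, 49, 343, 2401]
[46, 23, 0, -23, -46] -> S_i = 46 + -23*i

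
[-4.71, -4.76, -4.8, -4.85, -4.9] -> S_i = -4.71*1.01^i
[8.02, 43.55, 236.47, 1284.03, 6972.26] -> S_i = 8.02*5.43^i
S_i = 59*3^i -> [59, 177, 531, 1593, 4779]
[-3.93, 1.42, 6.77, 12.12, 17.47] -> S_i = -3.93 + 5.35*i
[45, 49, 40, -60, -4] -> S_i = Random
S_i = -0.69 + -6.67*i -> [-0.69, -7.36, -14.03, -20.7, -27.37]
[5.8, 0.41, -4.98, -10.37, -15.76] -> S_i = 5.80 + -5.39*i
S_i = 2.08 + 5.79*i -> [2.08, 7.87, 13.66, 19.45, 25.24]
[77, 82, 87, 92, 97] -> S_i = 77 + 5*i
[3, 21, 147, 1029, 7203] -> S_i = 3*7^i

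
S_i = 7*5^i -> [7, 35, 175, 875, 4375]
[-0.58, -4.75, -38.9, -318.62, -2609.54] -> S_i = -0.58*8.19^i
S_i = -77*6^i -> [-77, -462, -2772, -16632, -99792]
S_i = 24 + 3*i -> [24, 27, 30, 33, 36]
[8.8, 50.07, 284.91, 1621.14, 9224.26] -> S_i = 8.80*5.69^i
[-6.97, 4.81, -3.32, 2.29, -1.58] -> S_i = -6.97*(-0.69)^i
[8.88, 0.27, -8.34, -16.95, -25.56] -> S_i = 8.88 + -8.61*i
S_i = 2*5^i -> [2, 10, 50, 250, 1250]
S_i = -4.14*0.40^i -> [-4.14, -1.66, -0.66, -0.26, -0.11]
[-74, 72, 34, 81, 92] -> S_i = Random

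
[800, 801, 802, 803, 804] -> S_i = 800 + 1*i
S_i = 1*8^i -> [1, 8, 64, 512, 4096]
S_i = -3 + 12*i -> [-3, 9, 21, 33, 45]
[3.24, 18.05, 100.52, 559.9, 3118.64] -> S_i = 3.24*5.57^i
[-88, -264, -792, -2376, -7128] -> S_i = -88*3^i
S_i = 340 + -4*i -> [340, 336, 332, 328, 324]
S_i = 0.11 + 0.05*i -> [0.11, 0.16, 0.21, 0.26, 0.31]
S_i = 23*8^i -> [23, 184, 1472, 11776, 94208]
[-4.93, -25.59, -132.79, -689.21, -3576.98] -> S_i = -4.93*5.19^i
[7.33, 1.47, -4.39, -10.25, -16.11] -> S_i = 7.33 + -5.86*i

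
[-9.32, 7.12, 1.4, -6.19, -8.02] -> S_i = Random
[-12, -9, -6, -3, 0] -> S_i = -12 + 3*i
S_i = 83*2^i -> [83, 166, 332, 664, 1328]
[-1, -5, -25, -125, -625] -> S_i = -1*5^i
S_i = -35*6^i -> [-35, -210, -1260, -7560, -45360]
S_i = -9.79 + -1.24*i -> [-9.79, -11.03, -12.27, -13.51, -14.75]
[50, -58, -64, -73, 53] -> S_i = Random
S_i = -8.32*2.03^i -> [-8.32, -16.89, -34.29, -69.6, -141.29]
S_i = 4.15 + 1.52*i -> [4.15, 5.67, 7.19, 8.71, 10.23]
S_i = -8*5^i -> [-8, -40, -200, -1000, -5000]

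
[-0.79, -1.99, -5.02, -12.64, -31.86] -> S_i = -0.79*2.52^i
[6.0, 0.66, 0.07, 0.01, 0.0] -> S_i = 6.00*0.11^i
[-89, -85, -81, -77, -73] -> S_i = -89 + 4*i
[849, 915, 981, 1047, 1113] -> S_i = 849 + 66*i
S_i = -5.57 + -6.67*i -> [-5.57, -12.24, -18.91, -25.58, -32.25]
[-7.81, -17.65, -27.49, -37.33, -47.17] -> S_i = -7.81 + -9.84*i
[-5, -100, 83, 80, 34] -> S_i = Random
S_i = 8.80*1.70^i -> [8.8, 14.96, 25.43, 43.23, 73.5]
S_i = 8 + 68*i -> [8, 76, 144, 212, 280]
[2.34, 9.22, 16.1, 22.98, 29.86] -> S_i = 2.34 + 6.88*i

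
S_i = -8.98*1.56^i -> [-8.98, -14.01, -21.85, -34.09, -53.18]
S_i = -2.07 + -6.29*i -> [-2.07, -8.36, -14.65, -20.94, -27.23]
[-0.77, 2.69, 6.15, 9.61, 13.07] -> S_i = -0.77 + 3.46*i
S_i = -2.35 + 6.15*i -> [-2.35, 3.8, 9.95, 16.1, 22.25]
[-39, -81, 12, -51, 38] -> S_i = Random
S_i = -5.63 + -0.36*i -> [-5.63, -5.99, -6.35, -6.71, -7.07]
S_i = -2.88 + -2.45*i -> [-2.88, -5.33, -7.78, -10.23, -12.68]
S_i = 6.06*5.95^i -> [6.06, 36.06, 214.54, 1276.51, 7595.22]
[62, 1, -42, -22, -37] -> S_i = Random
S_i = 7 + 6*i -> [7, 13, 19, 25, 31]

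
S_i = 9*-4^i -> [9, -36, 144, -576, 2304]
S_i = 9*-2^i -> [9, -18, 36, -72, 144]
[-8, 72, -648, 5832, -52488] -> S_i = -8*-9^i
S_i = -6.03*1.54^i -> [-6.03, -9.29, -14.3, -22.02, -33.92]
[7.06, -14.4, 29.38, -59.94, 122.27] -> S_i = 7.06*(-2.04)^i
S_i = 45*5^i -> [45, 225, 1125, 5625, 28125]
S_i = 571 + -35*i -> [571, 536, 501, 466, 431]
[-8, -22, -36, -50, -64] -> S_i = -8 + -14*i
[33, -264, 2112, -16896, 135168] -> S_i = 33*-8^i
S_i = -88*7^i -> [-88, -616, -4312, -30184, -211288]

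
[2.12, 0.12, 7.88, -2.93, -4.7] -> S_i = Random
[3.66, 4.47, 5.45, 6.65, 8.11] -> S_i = 3.66*1.22^i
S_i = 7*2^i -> [7, 14, 28, 56, 112]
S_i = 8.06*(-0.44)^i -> [8.06, -3.55, 1.56, -0.69, 0.3]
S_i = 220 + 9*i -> [220, 229, 238, 247, 256]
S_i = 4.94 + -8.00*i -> [4.94, -3.06, -11.06, -19.06, -27.06]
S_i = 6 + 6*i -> [6, 12, 18, 24, 30]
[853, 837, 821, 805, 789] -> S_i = 853 + -16*i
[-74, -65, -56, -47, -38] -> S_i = -74 + 9*i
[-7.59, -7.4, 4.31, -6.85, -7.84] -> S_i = Random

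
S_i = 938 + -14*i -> [938, 924, 910, 896, 882]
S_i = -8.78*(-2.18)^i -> [-8.78, 19.14, -41.73, 90.96, -198.3]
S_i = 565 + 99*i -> [565, 664, 763, 862, 961]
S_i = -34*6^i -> [-34, -204, -1224, -7344, -44064]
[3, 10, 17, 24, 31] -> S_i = 3 + 7*i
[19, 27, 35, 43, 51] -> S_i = 19 + 8*i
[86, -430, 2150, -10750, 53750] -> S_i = 86*-5^i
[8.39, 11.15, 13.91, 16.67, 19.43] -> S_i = 8.39 + 2.76*i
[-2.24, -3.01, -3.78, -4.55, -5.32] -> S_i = -2.24 + -0.77*i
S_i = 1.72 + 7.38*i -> [1.72, 9.1, 16.48, 23.86, 31.24]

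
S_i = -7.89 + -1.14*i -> [-7.89, -9.03, -10.17, -11.31, -12.45]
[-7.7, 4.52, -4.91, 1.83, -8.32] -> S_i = Random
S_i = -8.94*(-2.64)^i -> [-8.94, 23.6, -62.31, 164.49, -434.26]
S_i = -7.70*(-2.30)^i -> [-7.7, 17.71, -40.73, 93.69, -215.48]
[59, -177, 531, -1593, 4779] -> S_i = 59*-3^i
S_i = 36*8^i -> [36, 288, 2304, 18432, 147456]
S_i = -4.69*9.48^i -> [-4.69, -44.46, -421.49, -3995.75, -37879.67]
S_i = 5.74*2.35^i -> [5.74, 13.49, 31.7, 74.49, 175.06]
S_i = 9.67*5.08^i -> [9.67, 49.12, 249.55, 1267.7, 6439.93]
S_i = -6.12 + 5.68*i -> [-6.12, -0.44, 5.24, 10.92, 16.6]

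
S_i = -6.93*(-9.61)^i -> [-6.93, 66.6, -640.0, 6150.4, -59105.35]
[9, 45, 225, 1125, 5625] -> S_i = 9*5^i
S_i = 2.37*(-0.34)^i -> [2.37, -0.81, 0.27, -0.09, 0.03]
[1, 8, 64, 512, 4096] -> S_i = 1*8^i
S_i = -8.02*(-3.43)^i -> [-8.02, 27.51, -94.35, 323.64, -1110.07]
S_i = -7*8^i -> [-7, -56, -448, -3584, -28672]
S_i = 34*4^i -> [34, 136, 544, 2176, 8704]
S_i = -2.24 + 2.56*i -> [-2.24, 0.32, 2.88, 5.44, 8.0]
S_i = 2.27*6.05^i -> [2.27, 13.73, 83.09, 502.68, 3041.22]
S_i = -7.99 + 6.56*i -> [-7.99, -1.43, 5.13, 11.69, 18.25]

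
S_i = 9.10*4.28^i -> [9.1, 38.95, 166.7, 713.47, 3053.63]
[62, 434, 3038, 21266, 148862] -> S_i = 62*7^i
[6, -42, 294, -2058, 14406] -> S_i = 6*-7^i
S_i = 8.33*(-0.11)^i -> [8.33, -0.92, 0.1, -0.01, 0.0]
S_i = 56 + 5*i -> [56, 61, 66, 71, 76]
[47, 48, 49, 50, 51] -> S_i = 47 + 1*i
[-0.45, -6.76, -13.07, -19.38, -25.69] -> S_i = -0.45 + -6.31*i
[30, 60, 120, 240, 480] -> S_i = 30*2^i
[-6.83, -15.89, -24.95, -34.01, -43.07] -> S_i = -6.83 + -9.06*i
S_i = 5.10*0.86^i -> [5.1, 4.39, 3.77, 3.24, 2.79]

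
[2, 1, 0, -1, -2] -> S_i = 2 + -1*i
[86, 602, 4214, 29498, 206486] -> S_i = 86*7^i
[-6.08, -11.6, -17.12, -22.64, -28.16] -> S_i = -6.08 + -5.52*i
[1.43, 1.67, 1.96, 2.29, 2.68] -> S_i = 1.43*1.17^i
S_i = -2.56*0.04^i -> [-2.56, -0.1, -0.0, -0.0, -0.0]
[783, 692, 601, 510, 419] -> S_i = 783 + -91*i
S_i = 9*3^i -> [9, 27, 81, 243, 729]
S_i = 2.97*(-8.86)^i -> [2.97, -26.31, 233.14, -2065.65, 18301.7]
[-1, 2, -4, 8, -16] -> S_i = -1*-2^i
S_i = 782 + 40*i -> [782, 822, 862, 902, 942]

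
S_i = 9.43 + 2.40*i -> [9.43, 11.83, 14.23, 16.63, 19.03]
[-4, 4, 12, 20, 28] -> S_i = -4 + 8*i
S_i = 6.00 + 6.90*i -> [6.0, 12.9, 19.8, 26.7, 33.6]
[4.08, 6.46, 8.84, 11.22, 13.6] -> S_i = 4.08 + 2.38*i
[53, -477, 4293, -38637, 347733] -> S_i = 53*-9^i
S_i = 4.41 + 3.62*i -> [4.41, 8.03, 11.65, 15.27, 18.89]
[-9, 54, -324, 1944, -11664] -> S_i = -9*-6^i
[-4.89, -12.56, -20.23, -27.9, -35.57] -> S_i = -4.89 + -7.67*i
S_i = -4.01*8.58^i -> [-4.01, -34.41, -295.2, -2532.83, -21731.69]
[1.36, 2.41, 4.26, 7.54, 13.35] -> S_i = 1.36*1.77^i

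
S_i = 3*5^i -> [3, 15, 75, 375, 1875]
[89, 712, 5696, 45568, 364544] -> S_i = 89*8^i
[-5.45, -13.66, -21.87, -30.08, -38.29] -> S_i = -5.45 + -8.21*i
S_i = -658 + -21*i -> [-658, -679, -700, -721, -742]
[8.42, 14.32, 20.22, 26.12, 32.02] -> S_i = 8.42 + 5.90*i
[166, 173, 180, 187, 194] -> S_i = 166 + 7*i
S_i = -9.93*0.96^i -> [-9.93, -9.53, -9.15, -8.79, -8.43]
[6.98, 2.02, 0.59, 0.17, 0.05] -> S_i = 6.98*0.29^i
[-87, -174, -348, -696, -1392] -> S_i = -87*2^i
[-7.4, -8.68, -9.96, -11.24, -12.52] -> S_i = -7.40 + -1.28*i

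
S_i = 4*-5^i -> [4, -20, 100, -500, 2500]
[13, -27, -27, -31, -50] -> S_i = Random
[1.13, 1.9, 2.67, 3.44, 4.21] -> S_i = 1.13 + 0.77*i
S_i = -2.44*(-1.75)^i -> [-2.44, 4.27, -7.47, 13.08, -22.88]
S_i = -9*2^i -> [-9, -18, -36, -72, -144]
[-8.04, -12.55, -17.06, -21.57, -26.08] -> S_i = -8.04 + -4.51*i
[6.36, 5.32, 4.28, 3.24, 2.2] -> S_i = 6.36 + -1.04*i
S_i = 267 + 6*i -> [267, 273, 279, 285, 291]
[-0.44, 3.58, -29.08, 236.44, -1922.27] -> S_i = -0.44*(-8.13)^i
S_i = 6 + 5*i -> [6, 11, 16, 21, 26]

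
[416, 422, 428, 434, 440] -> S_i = 416 + 6*i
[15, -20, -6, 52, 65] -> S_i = Random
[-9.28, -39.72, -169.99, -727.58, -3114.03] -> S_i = -9.28*4.28^i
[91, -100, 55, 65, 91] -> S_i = Random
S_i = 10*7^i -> [10, 70, 490, 3430, 24010]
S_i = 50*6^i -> [50, 300, 1800, 10800, 64800]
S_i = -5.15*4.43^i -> [-5.15, -22.81, -101.07, -447.73, -1983.45]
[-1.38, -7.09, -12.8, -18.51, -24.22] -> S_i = -1.38 + -5.71*i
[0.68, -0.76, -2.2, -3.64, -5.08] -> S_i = 0.68 + -1.44*i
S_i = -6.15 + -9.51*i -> [-6.15, -15.66, -25.17, -34.68, -44.19]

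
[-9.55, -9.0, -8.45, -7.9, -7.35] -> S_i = -9.55 + 0.55*i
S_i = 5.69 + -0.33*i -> [5.69, 5.36, 5.03, 4.7, 4.37]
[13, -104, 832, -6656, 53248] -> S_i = 13*-8^i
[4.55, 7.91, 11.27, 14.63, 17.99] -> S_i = 4.55 + 3.36*i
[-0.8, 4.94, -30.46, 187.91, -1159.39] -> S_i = -0.80*(-6.17)^i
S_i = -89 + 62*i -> [-89, -27, 35, 97, 159]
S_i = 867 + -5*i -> [867, 862, 857, 852, 847]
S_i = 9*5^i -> [9, 45, 225, 1125, 5625]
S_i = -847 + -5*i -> [-847, -852, -857, -862, -867]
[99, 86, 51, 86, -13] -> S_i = Random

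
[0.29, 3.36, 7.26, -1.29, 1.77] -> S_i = Random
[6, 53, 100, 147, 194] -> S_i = 6 + 47*i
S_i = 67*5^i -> [67, 335, 1675, 8375, 41875]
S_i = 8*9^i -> [8, 72, 648, 5832, 52488]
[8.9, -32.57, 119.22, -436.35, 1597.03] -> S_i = 8.90*(-3.66)^i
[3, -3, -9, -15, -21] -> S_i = 3 + -6*i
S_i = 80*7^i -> [80, 560, 3920, 27440, 192080]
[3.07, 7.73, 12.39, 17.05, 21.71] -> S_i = 3.07 + 4.66*i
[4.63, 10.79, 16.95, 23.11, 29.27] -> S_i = 4.63 + 6.16*i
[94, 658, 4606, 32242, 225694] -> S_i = 94*7^i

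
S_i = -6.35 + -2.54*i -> [-6.35, -8.89, -11.43, -13.97, -16.51]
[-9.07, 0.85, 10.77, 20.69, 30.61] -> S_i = -9.07 + 9.92*i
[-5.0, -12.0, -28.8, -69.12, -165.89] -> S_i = -5.00*2.40^i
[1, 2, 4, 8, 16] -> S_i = 1*2^i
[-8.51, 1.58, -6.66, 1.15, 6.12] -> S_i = Random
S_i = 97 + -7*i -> [97, 90, 83, 76, 69]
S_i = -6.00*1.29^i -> [-6.0, -7.74, -9.98, -12.88, -16.62]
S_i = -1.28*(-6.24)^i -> [-1.28, 7.99, -49.84, 311.0, -1940.65]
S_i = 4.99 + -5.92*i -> [4.99, -0.93, -6.85, -12.77, -18.69]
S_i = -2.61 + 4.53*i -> [-2.61, 1.92, 6.45, 10.98, 15.51]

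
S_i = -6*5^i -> [-6, -30, -150, -750, -3750]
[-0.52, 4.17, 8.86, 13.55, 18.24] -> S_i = -0.52 + 4.69*i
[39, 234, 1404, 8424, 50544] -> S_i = 39*6^i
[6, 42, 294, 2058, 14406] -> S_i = 6*7^i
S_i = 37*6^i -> [37, 222, 1332, 7992, 47952]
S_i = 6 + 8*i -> [6, 14, 22, 30, 38]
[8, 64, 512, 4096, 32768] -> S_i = 8*8^i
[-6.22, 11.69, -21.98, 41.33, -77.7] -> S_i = -6.22*(-1.88)^i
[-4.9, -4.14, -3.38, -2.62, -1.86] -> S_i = -4.90 + 0.76*i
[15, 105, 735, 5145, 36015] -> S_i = 15*7^i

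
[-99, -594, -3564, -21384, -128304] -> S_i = -99*6^i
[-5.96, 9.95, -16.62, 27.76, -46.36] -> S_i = -5.96*(-1.67)^i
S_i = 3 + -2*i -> [3, 1, -1, -3, -5]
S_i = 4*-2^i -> [4, -8, 16, -32, 64]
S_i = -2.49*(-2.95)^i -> [-2.49, 7.35, -21.67, 63.92, -188.58]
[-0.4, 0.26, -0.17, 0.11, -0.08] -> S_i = -0.40*(-0.66)^i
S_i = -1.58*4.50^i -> [-1.58, -7.11, -32.0, -143.98, -647.9]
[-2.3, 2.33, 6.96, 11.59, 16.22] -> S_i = -2.30 + 4.63*i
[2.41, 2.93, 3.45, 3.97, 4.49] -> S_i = 2.41 + 0.52*i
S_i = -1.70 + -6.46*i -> [-1.7, -8.16, -14.62, -21.08, -27.54]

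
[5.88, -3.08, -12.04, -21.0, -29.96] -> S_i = 5.88 + -8.96*i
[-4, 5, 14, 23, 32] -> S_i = -4 + 9*i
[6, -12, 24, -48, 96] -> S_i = 6*-2^i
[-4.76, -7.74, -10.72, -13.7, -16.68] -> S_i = -4.76 + -2.98*i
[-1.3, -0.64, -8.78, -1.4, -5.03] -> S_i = Random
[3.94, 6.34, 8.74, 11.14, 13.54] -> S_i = 3.94 + 2.40*i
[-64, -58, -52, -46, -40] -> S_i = -64 + 6*i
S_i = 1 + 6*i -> [1, 7, 13, 19, 25]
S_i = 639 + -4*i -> [639, 635, 631, 627, 623]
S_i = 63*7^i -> [63, 441, 3087, 21609, 151263]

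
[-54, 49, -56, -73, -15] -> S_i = Random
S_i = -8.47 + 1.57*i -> [-8.47, -6.9, -5.33, -3.76, -2.19]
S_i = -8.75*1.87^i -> [-8.75, -16.36, -30.6, -57.22, -107.0]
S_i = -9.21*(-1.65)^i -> [-9.21, 15.2, -25.07, 41.37, -68.26]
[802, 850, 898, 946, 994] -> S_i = 802 + 48*i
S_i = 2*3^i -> [2, 6, 18, 54, 162]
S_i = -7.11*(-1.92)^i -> [-7.11, 13.65, -26.21, 50.32, -96.62]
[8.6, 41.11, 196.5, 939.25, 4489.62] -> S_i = 8.60*4.78^i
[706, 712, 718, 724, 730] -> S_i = 706 + 6*i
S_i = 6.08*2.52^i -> [6.08, 15.32, 38.61, 97.3, 245.19]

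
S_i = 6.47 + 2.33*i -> [6.47, 8.8, 11.13, 13.46, 15.79]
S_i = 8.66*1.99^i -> [8.66, 17.23, 34.29, 68.25, 135.81]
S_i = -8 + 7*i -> [-8, -1, 6, 13, 20]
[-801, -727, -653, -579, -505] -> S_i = -801 + 74*i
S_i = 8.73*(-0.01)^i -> [8.73, -0.09, 0.0, -0.0, 0.0]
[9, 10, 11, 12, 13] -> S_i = 9 + 1*i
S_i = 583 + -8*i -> [583, 575, 567, 559, 551]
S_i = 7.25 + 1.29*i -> [7.25, 8.54, 9.83, 11.12, 12.41]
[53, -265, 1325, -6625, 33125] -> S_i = 53*-5^i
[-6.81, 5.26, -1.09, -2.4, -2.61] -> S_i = Random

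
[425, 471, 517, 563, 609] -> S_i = 425 + 46*i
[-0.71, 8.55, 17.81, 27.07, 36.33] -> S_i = -0.71 + 9.26*i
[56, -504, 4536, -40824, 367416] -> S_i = 56*-9^i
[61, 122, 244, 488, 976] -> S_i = 61*2^i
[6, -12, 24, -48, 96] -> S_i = 6*-2^i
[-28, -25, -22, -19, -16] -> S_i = -28 + 3*i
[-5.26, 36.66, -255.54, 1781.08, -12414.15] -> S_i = -5.26*(-6.97)^i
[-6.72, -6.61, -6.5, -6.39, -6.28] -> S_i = -6.72 + 0.11*i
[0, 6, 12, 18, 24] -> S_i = 0 + 6*i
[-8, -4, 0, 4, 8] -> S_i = -8 + 4*i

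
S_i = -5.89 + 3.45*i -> [-5.89, -2.44, 1.01, 4.46, 7.91]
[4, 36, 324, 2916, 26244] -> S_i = 4*9^i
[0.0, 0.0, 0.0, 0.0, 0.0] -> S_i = 0.00*3.37^i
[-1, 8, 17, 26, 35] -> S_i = -1 + 9*i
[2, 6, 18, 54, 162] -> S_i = 2*3^i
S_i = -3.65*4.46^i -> [-3.65, -16.28, -72.6, -323.82, -1444.22]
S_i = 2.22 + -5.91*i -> [2.22, -3.69, -9.6, -15.51, -21.42]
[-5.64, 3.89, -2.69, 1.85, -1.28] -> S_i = -5.64*(-0.69)^i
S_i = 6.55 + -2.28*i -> [6.55, 4.27, 1.99, -0.29, -2.57]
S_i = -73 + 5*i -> [-73, -68, -63, -58, -53]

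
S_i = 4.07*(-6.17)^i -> [4.07, -25.11, 154.94, -955.98, 5898.41]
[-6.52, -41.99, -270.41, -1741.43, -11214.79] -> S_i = -6.52*6.44^i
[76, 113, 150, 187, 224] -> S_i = 76 + 37*i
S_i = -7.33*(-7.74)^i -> [-7.33, 56.73, -439.12, 3398.81, -26306.79]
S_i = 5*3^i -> [5, 15, 45, 135, 405]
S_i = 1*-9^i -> [1, -9, 81, -729, 6561]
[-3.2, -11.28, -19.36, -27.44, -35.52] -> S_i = -3.20 + -8.08*i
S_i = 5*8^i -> [5, 40, 320, 2560, 20480]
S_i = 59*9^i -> [59, 531, 4779, 43011, 387099]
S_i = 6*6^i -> [6, 36, 216, 1296, 7776]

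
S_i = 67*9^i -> [67, 603, 5427, 48843, 439587]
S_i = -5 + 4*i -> [-5, -1, 3, 7, 11]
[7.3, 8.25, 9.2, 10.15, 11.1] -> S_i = 7.30 + 0.95*i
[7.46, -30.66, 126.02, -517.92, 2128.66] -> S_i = 7.46*(-4.11)^i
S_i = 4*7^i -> [4, 28, 196, 1372, 9604]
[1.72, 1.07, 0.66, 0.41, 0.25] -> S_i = 1.72*0.62^i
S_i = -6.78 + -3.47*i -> [-6.78, -10.25, -13.72, -17.19, -20.66]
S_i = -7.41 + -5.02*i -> [-7.41, -12.43, -17.45, -22.47, -27.49]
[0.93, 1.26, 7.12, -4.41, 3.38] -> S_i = Random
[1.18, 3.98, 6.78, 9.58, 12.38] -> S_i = 1.18 + 2.80*i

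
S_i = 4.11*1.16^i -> [4.11, 4.77, 5.53, 6.42, 7.44]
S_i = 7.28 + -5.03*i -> [7.28, 2.25, -2.78, -7.81, -12.84]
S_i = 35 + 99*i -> [35, 134, 233, 332, 431]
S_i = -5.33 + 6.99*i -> [-5.33, 1.66, 8.65, 15.64, 22.63]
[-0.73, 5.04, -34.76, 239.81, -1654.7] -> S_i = -0.73*(-6.90)^i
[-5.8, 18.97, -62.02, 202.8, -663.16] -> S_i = -5.80*(-3.27)^i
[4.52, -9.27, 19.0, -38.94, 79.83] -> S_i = 4.52*(-2.05)^i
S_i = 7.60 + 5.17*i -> [7.6, 12.77, 17.94, 23.11, 28.28]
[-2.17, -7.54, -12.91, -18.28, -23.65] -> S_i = -2.17 + -5.37*i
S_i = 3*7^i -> [3, 21, 147, 1029, 7203]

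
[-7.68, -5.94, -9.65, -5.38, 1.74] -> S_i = Random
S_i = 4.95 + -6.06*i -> [4.95, -1.11, -7.17, -13.23, -19.29]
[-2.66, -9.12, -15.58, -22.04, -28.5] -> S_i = -2.66 + -6.46*i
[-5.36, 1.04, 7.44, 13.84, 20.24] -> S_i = -5.36 + 6.40*i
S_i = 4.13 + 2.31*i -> [4.13, 6.44, 8.75, 11.06, 13.37]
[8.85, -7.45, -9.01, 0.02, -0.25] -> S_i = Random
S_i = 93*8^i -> [93, 744, 5952, 47616, 380928]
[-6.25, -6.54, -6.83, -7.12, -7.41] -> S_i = -6.25 + -0.29*i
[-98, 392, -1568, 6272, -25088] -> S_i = -98*-4^i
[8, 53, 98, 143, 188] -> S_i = 8 + 45*i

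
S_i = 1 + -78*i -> [1, -77, -155, -233, -311]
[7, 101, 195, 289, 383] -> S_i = 7 + 94*i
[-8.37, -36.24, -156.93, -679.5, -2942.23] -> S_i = -8.37*4.33^i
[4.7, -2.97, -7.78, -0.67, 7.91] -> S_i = Random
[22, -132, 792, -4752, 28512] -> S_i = 22*-6^i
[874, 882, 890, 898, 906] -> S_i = 874 + 8*i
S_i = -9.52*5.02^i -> [-9.52, -47.79, -239.91, -1204.34, -6045.77]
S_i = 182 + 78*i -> [182, 260, 338, 416, 494]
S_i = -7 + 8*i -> [-7, 1, 9, 17, 25]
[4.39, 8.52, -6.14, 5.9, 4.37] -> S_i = Random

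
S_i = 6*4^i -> [6, 24, 96, 384, 1536]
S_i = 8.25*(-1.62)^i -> [8.25, -13.36, 21.65, -35.08, 56.82]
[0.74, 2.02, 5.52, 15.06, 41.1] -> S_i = 0.74*2.73^i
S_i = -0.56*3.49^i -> [-0.56, -1.95, -6.82, -23.8, -83.08]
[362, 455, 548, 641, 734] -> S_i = 362 + 93*i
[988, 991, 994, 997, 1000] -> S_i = 988 + 3*i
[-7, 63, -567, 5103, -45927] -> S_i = -7*-9^i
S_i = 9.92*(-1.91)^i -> [9.92, -18.95, 36.19, -69.12, 132.02]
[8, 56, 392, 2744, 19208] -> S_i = 8*7^i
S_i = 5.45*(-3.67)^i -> [5.45, -20.0, 73.41, -269.4, 988.69]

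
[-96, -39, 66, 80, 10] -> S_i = Random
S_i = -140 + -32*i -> [-140, -172, -204, -236, -268]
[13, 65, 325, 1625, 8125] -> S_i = 13*5^i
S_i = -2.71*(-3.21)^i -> [-2.71, 8.7, -27.92, 89.64, -287.73]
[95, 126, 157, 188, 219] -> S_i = 95 + 31*i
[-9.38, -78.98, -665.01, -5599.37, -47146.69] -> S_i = -9.38*8.42^i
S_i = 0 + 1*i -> [0, 1, 2, 3, 4]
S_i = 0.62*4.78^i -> [0.62, 2.96, 14.17, 67.71, 323.67]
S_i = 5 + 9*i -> [5, 14, 23, 32, 41]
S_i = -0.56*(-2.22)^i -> [-0.56, 1.24, -2.76, 6.13, -13.6]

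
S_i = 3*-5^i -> [3, -15, 75, -375, 1875]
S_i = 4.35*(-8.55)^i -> [4.35, -37.19, 318.0, -2718.86, 23246.29]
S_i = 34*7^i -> [34, 238, 1666, 11662, 81634]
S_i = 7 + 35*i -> [7, 42, 77, 112, 147]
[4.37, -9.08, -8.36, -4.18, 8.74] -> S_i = Random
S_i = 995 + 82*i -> [995, 1077, 1159, 1241, 1323]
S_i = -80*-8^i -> [-80, 640, -5120, 40960, -327680]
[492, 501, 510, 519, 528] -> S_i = 492 + 9*i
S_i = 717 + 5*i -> [717, 722, 727, 732, 737]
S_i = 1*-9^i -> [1, -9, 81, -729, 6561]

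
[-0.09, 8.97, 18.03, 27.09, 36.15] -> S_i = -0.09 + 9.06*i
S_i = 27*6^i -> [27, 162, 972, 5832, 34992]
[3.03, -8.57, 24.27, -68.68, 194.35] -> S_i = 3.03*(-2.83)^i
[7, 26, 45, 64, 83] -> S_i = 7 + 19*i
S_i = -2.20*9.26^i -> [-2.2, -20.37, -188.64, -1746.85, -16175.83]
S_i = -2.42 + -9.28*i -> [-2.42, -11.7, -20.98, -30.26, -39.54]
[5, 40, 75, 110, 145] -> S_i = 5 + 35*i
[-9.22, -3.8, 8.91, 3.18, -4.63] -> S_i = Random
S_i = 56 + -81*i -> [56, -25, -106, -187, -268]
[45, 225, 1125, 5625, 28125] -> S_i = 45*5^i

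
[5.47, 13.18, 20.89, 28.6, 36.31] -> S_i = 5.47 + 7.71*i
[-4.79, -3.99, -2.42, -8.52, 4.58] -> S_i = Random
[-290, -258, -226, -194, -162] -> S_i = -290 + 32*i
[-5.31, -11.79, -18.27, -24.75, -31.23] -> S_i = -5.31 + -6.48*i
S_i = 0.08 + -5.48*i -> [0.08, -5.4, -10.88, -16.36, -21.84]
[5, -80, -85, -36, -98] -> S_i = Random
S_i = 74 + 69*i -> [74, 143, 212, 281, 350]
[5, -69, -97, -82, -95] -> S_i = Random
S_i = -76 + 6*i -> [-76, -70, -64, -58, -52]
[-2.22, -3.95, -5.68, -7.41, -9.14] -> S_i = -2.22 + -1.73*i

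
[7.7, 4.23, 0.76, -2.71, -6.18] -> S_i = 7.70 + -3.47*i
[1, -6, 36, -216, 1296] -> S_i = 1*-6^i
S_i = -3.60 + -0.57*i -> [-3.6, -4.17, -4.74, -5.31, -5.88]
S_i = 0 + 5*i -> [0, 5, 10, 15, 20]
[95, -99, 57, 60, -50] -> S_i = Random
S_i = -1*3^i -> [-1, -3, -9, -27, -81]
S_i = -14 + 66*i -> [-14, 52, 118, 184, 250]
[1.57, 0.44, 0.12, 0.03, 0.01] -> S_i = 1.57*0.28^i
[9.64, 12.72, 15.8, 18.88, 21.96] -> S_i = 9.64 + 3.08*i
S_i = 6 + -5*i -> [6, 1, -4, -9, -14]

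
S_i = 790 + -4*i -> [790, 786, 782, 778, 774]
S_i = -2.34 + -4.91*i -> [-2.34, -7.25, -12.16, -17.07, -21.98]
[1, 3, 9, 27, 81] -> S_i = 1*3^i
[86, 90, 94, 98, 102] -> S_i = 86 + 4*i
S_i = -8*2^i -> [-8, -16, -32, -64, -128]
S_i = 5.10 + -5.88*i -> [5.1, -0.78, -6.66, -12.54, -18.42]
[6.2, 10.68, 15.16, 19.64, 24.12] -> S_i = 6.20 + 4.48*i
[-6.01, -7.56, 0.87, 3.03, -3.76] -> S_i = Random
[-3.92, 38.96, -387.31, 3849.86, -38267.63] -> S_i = -3.92*(-9.94)^i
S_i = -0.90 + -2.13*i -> [-0.9, -3.03, -5.16, -7.29, -9.42]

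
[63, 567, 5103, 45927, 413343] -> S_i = 63*9^i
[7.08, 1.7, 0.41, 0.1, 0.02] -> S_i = 7.08*0.24^i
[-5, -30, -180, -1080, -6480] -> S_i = -5*6^i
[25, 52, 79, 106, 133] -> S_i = 25 + 27*i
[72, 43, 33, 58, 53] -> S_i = Random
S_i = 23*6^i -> [23, 138, 828, 4968, 29808]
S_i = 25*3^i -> [25, 75, 225, 675, 2025]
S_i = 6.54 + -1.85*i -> [6.54, 4.69, 2.84, 0.99, -0.86]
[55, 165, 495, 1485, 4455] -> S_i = 55*3^i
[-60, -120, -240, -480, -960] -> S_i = -60*2^i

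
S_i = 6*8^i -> [6, 48, 384, 3072, 24576]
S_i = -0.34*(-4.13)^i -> [-0.34, 1.4, -5.8, 23.95, -98.92]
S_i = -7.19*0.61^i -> [-7.19, -4.39, -2.68, -1.63, -1.0]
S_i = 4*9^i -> [4, 36, 324, 2916, 26244]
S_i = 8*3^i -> [8, 24, 72, 216, 648]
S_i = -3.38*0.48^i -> [-3.38, -1.62, -0.78, -0.37, -0.18]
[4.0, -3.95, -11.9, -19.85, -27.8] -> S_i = 4.00 + -7.95*i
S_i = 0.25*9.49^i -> [0.25, 2.37, 22.52, 213.67, 2027.71]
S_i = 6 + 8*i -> [6, 14, 22, 30, 38]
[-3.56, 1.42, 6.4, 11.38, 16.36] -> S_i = -3.56 + 4.98*i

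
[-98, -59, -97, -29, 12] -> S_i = Random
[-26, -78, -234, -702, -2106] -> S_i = -26*3^i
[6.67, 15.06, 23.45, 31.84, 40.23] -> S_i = 6.67 + 8.39*i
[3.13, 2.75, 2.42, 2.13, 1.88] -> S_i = 3.13*0.88^i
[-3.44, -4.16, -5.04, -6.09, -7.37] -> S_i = -3.44*1.21^i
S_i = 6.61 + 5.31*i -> [6.61, 11.92, 17.23, 22.54, 27.85]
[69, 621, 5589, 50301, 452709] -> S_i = 69*9^i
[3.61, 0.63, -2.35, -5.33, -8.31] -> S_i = 3.61 + -2.98*i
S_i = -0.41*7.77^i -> [-0.41, -3.19, -24.75, -192.33, -1494.4]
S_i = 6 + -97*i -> [6, -91, -188, -285, -382]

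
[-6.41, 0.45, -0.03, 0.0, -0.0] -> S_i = -6.41*(-0.07)^i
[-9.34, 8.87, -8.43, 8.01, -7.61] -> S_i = -9.34*(-0.95)^i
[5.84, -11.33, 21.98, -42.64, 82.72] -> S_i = 5.84*(-1.94)^i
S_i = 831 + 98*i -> [831, 929, 1027, 1125, 1223]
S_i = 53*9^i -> [53, 477, 4293, 38637, 347733]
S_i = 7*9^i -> [7, 63, 567, 5103, 45927]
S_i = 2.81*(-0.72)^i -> [2.81, -2.02, 1.46, -1.05, 0.76]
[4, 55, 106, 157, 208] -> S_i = 4 + 51*i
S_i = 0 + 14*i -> [0, 14, 28, 42, 56]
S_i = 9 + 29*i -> [9, 38, 67, 96, 125]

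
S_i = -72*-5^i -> [-72, 360, -1800, 9000, -45000]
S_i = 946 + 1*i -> [946, 947, 948, 949, 950]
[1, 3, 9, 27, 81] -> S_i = 1*3^i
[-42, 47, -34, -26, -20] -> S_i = Random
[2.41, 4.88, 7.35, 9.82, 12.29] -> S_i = 2.41 + 2.47*i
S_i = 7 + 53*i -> [7, 60, 113, 166, 219]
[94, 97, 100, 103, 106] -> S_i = 94 + 3*i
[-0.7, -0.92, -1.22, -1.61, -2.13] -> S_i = -0.70*1.32^i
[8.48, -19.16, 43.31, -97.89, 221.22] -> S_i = 8.48*(-2.26)^i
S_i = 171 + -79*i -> [171, 92, 13, -66, -145]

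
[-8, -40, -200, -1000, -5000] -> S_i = -8*5^i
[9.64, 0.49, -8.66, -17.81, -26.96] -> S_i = 9.64 + -9.15*i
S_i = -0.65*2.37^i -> [-0.65, -1.54, -3.65, -8.65, -20.51]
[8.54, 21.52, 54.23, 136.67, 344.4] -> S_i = 8.54*2.52^i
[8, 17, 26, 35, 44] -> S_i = 8 + 9*i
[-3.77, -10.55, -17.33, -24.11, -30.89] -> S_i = -3.77 + -6.78*i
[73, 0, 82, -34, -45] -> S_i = Random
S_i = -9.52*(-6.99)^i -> [-9.52, 66.54, -465.15, 3251.39, -22727.19]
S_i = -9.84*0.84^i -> [-9.84, -8.27, -6.94, -5.83, -4.9]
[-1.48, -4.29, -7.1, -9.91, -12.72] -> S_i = -1.48 + -2.81*i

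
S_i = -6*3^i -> [-6, -18, -54, -162, -486]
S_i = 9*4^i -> [9, 36, 144, 576, 2304]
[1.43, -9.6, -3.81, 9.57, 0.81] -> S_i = Random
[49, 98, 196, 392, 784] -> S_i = 49*2^i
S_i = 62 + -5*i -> [62, 57, 52, 47, 42]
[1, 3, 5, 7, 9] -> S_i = 1 + 2*i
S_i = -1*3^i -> [-1, -3, -9, -27, -81]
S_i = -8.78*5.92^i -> [-8.78, -51.98, -307.71, -1821.63, -10784.04]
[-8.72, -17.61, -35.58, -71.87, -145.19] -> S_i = -8.72*2.02^i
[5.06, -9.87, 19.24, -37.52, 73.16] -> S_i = 5.06*(-1.95)^i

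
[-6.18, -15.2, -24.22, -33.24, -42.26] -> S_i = -6.18 + -9.02*i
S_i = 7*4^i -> [7, 28, 112, 448, 1792]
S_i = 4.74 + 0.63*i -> [4.74, 5.37, 6.0, 6.63, 7.26]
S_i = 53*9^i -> [53, 477, 4293, 38637, 347733]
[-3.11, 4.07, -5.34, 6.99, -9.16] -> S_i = -3.11*(-1.31)^i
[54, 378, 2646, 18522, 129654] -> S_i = 54*7^i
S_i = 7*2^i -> [7, 14, 28, 56, 112]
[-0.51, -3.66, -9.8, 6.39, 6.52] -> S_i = Random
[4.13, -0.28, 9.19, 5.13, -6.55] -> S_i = Random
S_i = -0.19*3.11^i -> [-0.19, -0.59, -1.84, -5.72, -17.77]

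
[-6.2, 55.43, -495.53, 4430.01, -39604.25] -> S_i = -6.20*(-8.94)^i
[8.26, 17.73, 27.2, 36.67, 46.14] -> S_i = 8.26 + 9.47*i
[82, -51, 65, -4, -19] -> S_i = Random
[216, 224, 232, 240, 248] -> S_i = 216 + 8*i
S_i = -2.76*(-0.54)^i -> [-2.76, 1.49, -0.8, 0.43, -0.23]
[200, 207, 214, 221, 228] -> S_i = 200 + 7*i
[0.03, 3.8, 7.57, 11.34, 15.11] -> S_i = 0.03 + 3.77*i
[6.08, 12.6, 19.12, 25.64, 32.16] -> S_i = 6.08 + 6.52*i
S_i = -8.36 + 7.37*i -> [-8.36, -0.99, 6.38, 13.75, 21.12]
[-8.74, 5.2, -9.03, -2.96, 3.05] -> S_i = Random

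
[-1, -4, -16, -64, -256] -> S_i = -1*4^i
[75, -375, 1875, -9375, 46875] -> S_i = 75*-5^i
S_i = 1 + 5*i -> [1, 6, 11, 16, 21]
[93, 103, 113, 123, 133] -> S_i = 93 + 10*i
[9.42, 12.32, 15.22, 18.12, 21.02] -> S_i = 9.42 + 2.90*i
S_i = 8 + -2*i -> [8, 6, 4, 2, 0]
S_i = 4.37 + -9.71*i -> [4.37, -5.34, -15.05, -24.76, -34.47]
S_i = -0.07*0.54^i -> [-0.07, -0.04, -0.02, -0.01, -0.01]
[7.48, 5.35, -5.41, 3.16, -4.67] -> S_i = Random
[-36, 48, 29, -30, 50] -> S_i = Random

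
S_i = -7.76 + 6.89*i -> [-7.76, -0.87, 6.02, 12.91, 19.8]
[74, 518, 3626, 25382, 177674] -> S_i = 74*7^i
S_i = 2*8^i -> [2, 16, 128, 1024, 8192]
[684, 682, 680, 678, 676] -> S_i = 684 + -2*i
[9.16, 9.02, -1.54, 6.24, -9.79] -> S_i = Random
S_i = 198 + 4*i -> [198, 202, 206, 210, 214]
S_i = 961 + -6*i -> [961, 955, 949, 943, 937]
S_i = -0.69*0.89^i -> [-0.69, -0.61, -0.55, -0.49, -0.43]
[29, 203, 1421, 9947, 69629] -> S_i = 29*7^i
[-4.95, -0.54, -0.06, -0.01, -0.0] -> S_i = -4.95*0.11^i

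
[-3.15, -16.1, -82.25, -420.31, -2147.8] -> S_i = -3.15*5.11^i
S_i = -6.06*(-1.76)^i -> [-6.06, 10.67, -18.77, 33.04, -58.15]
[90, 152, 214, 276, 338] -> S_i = 90 + 62*i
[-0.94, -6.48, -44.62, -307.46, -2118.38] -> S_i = -0.94*6.89^i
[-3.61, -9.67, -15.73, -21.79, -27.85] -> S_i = -3.61 + -6.06*i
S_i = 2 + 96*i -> [2, 98, 194, 290, 386]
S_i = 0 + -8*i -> [0, -8, -16, -24, -32]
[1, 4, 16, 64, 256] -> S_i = 1*4^i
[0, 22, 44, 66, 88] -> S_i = 0 + 22*i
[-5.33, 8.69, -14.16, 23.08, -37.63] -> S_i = -5.33*(-1.63)^i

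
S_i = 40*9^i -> [40, 360, 3240, 29160, 262440]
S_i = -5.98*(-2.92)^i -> [-5.98, 17.46, -50.99, 148.88, -434.74]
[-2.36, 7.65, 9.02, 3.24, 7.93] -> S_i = Random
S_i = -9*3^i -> [-9, -27, -81, -243, -729]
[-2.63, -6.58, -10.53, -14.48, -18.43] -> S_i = -2.63 + -3.95*i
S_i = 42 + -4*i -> [42, 38, 34, 30, 26]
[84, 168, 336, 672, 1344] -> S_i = 84*2^i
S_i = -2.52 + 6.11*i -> [-2.52, 3.59, 9.7, 15.81, 21.92]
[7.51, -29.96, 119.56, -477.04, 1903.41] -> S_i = 7.51*(-3.99)^i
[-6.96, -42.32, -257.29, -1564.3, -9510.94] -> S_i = -6.96*6.08^i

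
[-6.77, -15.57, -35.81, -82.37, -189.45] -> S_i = -6.77*2.30^i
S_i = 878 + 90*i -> [878, 968, 1058, 1148, 1238]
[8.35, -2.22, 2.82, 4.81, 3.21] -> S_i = Random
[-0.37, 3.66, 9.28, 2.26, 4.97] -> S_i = Random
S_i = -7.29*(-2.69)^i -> [-7.29, 19.61, -52.75, 141.9, -381.71]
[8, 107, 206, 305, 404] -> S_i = 8 + 99*i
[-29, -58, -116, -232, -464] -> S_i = -29*2^i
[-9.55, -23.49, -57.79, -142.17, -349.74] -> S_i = -9.55*2.46^i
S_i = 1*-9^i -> [1, -9, 81, -729, 6561]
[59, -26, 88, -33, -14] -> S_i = Random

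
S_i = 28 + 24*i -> [28, 52, 76, 100, 124]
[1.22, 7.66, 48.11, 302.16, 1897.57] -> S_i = 1.22*6.28^i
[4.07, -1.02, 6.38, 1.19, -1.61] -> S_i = Random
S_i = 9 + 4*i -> [9, 13, 17, 21, 25]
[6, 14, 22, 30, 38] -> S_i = 6 + 8*i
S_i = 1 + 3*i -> [1, 4, 7, 10, 13]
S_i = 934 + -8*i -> [934, 926, 918, 910, 902]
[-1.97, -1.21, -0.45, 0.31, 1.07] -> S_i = -1.97 + 0.76*i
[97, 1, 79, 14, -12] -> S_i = Random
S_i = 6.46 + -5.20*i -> [6.46, 1.26, -3.94, -9.14, -14.34]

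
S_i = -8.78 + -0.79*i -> [-8.78, -9.57, -10.36, -11.15, -11.94]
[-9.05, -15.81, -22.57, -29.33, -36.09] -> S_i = -9.05 + -6.76*i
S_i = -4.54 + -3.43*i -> [-4.54, -7.97, -11.4, -14.83, -18.26]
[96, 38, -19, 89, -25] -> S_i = Random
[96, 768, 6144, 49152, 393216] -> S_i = 96*8^i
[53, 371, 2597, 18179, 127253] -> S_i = 53*7^i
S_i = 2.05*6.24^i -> [2.05, 12.79, 79.82, 498.09, 3108.08]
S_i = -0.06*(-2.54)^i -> [-0.06, 0.15, -0.39, 0.98, -2.5]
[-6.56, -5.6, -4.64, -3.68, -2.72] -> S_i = -6.56 + 0.96*i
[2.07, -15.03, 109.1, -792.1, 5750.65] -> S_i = 2.07*(-7.26)^i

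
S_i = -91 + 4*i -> [-91, -87, -83, -79, -75]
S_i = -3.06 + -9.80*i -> [-3.06, -12.86, -22.66, -32.46, -42.26]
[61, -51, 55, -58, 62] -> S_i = Random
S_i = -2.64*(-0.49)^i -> [-2.64, 1.29, -0.63, 0.31, -0.15]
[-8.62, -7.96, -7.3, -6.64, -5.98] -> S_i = -8.62 + 0.66*i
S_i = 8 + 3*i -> [8, 11, 14, 17, 20]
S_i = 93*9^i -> [93, 837, 7533, 67797, 610173]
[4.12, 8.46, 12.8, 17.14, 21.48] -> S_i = 4.12 + 4.34*i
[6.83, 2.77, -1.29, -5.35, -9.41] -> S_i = 6.83 + -4.06*i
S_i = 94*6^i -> [94, 564, 3384, 20304, 121824]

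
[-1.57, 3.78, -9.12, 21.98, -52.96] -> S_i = -1.57*(-2.41)^i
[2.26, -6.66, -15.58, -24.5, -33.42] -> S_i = 2.26 + -8.92*i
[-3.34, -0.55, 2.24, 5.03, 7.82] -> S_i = -3.34 + 2.79*i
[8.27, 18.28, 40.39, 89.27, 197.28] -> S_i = 8.27*2.21^i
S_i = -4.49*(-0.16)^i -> [-4.49, 0.72, -0.11, 0.02, -0.0]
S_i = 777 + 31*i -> [777, 808, 839, 870, 901]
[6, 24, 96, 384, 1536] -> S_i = 6*4^i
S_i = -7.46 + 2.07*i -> [-7.46, -5.39, -3.32, -1.25, 0.82]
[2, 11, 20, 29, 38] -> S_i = 2 + 9*i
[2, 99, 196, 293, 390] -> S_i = 2 + 97*i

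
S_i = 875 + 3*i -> [875, 878, 881, 884, 887]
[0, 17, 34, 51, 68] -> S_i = 0 + 17*i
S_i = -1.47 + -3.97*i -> [-1.47, -5.44, -9.41, -13.38, -17.35]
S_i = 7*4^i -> [7, 28, 112, 448, 1792]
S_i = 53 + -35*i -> [53, 18, -17, -52, -87]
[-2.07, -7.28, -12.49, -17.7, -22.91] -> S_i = -2.07 + -5.21*i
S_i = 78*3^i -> [78, 234, 702, 2106, 6318]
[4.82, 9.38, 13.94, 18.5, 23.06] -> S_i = 4.82 + 4.56*i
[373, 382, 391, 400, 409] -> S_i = 373 + 9*i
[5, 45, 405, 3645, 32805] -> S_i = 5*9^i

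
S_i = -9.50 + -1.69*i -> [-9.5, -11.19, -12.88, -14.57, -16.26]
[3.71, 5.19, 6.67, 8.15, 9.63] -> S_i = 3.71 + 1.48*i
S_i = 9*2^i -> [9, 18, 36, 72, 144]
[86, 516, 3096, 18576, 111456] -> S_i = 86*6^i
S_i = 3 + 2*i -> [3, 5, 7, 9, 11]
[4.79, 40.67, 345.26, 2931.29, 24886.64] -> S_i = 4.79*8.49^i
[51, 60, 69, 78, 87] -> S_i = 51 + 9*i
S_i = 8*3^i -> [8, 24, 72, 216, 648]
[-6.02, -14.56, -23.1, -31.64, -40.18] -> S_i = -6.02 + -8.54*i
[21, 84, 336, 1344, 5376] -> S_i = 21*4^i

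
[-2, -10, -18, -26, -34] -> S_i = -2 + -8*i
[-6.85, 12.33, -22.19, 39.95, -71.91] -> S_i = -6.85*(-1.80)^i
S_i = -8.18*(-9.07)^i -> [-8.18, 74.19, -672.93, 6103.45, -55358.26]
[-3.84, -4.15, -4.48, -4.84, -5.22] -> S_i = -3.84*1.08^i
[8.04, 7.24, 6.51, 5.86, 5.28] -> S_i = 8.04*0.90^i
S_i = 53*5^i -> [53, 265, 1325, 6625, 33125]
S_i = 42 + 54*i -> [42, 96, 150, 204, 258]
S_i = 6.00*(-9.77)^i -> [6.0, -58.62, 572.72, -5595.45, 54667.54]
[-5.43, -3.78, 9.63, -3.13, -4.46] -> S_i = Random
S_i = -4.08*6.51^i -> [-4.08, -26.56, -172.91, -1125.65, -7327.98]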